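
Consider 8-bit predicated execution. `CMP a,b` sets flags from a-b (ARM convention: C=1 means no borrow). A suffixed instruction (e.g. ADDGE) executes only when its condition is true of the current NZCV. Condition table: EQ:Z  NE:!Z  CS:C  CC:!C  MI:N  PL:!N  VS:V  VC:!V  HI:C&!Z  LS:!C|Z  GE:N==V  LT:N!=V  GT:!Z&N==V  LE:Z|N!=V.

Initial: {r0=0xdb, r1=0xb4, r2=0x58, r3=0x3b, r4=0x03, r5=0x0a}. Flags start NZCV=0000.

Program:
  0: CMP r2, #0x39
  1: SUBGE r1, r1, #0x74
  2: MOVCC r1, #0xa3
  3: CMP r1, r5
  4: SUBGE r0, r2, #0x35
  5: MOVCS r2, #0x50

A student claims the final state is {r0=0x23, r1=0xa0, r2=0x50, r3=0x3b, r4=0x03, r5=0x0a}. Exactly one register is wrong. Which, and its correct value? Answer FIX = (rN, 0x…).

[0] flags=0010 → (cmp)
[1] flags=0010 GE?T → r1=0x40
[2] flags=0010 CC?F → skip
[3] flags=0010 → (cmp)
[4] flags=0010 GE?T → r0=0x23
[5] flags=0010 CS?T → r2=0x50

FIX = (r1, 0x40)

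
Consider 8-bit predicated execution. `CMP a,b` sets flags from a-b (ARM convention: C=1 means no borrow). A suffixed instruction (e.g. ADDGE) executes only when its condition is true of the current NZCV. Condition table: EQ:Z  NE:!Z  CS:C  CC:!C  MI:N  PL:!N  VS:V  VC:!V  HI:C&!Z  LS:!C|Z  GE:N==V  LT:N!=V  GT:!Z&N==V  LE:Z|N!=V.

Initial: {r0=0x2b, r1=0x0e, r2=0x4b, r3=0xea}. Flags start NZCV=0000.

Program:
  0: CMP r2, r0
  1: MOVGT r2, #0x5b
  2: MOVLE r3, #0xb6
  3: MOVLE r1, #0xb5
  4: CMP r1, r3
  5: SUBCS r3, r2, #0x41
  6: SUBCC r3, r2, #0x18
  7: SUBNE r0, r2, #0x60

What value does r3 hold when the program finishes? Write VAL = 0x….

VAL = 0x43

[0] flags=0010 → (cmp)
[1] flags=0010 GT?T → r2=0x5b
[2] flags=0010 LE?F → skip
[3] flags=0010 LE?F → skip
[4] flags=0000 → (cmp)
[5] flags=0000 CS?F → skip
[6] flags=0000 CC?T → r3=0x43
[7] flags=0000 NE?T → r0=0xfb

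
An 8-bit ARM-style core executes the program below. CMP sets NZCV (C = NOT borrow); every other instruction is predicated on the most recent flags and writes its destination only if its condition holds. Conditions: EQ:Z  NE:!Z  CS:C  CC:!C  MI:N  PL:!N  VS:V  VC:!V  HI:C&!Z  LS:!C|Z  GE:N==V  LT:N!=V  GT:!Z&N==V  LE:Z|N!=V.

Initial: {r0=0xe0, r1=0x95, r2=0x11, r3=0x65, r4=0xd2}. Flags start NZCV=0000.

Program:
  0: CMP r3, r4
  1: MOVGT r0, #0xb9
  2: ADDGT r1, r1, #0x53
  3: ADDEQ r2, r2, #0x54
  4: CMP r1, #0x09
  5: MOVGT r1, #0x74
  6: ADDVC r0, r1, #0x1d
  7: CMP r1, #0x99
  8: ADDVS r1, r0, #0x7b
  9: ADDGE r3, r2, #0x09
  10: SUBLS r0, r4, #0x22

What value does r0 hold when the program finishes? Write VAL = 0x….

0: ✓ CMP  NZCV=1001
1: ✓ MOVGT  r0←0xb9
2: ✓ ADDGT  r1←0xe8
3: · ADDEQ
4: ✓ CMP  NZCV=1010
5: · MOVGT
6: ✓ ADDVC  r0←0x05
7: ✓ CMP  NZCV=0010
8: · ADDVS
9: ✓ ADDGE  r3←0x1a
10: · SUBLS

VAL = 0x05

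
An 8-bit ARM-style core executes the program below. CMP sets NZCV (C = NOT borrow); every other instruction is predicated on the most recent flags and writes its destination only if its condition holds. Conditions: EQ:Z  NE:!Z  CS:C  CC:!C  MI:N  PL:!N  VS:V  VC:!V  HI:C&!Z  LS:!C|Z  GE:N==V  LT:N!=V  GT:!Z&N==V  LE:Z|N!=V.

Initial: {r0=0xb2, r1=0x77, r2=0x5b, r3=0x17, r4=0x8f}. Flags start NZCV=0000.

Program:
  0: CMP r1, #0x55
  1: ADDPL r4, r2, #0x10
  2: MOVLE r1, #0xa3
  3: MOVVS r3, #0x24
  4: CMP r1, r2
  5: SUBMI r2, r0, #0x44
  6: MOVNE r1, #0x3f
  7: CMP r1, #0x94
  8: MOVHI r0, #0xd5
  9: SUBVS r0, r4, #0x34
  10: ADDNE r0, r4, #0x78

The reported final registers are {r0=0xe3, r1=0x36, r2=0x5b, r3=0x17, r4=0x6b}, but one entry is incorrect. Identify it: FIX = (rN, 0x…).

FIX = (r1, 0x3f)

[0] flags=0010 → (cmp)
[1] flags=0010 PL?T → r4=0x6b
[2] flags=0010 LE?F → skip
[3] flags=0010 VS?F → skip
[4] flags=0010 → (cmp)
[5] flags=0010 MI?F → skip
[6] flags=0010 NE?T → r1=0x3f
[7] flags=1001 → (cmp)
[8] flags=1001 HI?F → skip
[9] flags=1001 VS?T → r0=0x37
[10] flags=1001 NE?T → r0=0xe3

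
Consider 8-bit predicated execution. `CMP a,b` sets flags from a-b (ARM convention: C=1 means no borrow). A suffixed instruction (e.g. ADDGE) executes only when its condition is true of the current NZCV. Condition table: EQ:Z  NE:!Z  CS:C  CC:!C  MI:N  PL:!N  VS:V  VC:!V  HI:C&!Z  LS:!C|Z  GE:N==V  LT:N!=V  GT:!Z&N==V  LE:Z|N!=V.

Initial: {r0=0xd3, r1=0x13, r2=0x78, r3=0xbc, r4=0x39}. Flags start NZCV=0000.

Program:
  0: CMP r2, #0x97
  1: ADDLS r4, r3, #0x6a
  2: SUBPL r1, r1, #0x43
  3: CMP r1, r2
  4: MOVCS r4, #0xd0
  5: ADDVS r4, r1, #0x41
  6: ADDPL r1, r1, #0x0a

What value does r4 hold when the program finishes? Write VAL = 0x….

0: ✓ CMP  NZCV=1001
1: ✓ ADDLS  r4←0x26
2: · SUBPL
3: ✓ CMP  NZCV=1000
4: · MOVCS
5: · ADDVS
6: · ADDPL

VAL = 0x26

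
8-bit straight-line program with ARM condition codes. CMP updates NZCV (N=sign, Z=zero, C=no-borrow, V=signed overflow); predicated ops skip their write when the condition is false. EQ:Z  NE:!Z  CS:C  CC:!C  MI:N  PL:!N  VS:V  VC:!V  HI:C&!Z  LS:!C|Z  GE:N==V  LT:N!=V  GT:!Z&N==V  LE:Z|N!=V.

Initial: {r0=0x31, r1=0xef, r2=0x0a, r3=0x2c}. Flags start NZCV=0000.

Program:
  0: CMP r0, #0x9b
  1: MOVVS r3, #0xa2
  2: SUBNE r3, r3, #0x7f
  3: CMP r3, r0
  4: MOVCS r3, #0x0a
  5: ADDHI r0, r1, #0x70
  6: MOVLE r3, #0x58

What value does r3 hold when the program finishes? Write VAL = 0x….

VAL = 0x58

[0] flags=1001 → (cmp)
[1] flags=1001 VS?T → r3=0xa2
[2] flags=1001 NE?T → r3=0x23
[3] flags=1000 → (cmp)
[4] flags=1000 CS?F → skip
[5] flags=1000 HI?F → skip
[6] flags=1000 LE?T → r3=0x58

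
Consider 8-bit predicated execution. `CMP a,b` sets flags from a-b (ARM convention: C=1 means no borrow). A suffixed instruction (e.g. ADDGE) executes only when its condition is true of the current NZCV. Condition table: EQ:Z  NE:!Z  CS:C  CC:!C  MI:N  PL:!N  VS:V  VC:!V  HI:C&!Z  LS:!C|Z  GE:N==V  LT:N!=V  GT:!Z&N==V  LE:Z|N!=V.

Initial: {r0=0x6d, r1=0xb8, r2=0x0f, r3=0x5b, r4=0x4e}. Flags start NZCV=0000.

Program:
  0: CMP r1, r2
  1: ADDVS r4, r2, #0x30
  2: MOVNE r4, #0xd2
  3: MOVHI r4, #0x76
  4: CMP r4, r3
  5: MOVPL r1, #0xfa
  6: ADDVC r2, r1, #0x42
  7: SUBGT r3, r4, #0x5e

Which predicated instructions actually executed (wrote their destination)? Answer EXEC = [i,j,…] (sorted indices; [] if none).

EXEC = [2,3,5,6,7]

[0] flags=1010 → (cmp)
[1] flags=1010 VS?F → skip
[2] flags=1010 NE?T → r4=0xd2
[3] flags=1010 HI?T → r4=0x76
[4] flags=0010 → (cmp)
[5] flags=0010 PL?T → r1=0xfa
[6] flags=0010 VC?T → r2=0x3c
[7] flags=0010 GT?T → r3=0x18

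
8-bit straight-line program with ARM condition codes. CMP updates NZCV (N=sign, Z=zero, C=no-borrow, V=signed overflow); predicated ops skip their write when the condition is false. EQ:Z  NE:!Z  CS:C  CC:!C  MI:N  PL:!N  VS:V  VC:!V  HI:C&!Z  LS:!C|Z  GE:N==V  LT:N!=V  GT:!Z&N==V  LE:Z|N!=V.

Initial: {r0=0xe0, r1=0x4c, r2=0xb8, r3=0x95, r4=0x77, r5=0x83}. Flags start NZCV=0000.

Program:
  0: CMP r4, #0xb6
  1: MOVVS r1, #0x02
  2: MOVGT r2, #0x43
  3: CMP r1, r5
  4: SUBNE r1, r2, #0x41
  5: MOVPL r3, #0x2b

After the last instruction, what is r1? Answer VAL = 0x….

[0] flags=1001 → (cmp)
[1] flags=1001 VS?T → r1=0x02
[2] flags=1001 GT?T → r2=0x43
[3] flags=0000 → (cmp)
[4] flags=0000 NE?T → r1=0x02
[5] flags=0000 PL?T → r3=0x2b

VAL = 0x02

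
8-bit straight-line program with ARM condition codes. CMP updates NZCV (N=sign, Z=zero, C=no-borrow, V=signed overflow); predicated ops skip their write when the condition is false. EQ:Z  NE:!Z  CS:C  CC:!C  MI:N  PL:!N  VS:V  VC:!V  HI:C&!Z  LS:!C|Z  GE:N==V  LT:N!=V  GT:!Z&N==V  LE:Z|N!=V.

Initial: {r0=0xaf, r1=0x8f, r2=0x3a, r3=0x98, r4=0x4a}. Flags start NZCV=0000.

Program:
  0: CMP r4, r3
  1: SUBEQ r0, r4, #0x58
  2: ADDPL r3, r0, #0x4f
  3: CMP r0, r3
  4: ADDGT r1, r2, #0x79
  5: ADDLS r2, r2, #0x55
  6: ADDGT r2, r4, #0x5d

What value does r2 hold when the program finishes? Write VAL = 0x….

0: ✓ CMP  NZCV=1001
1: · SUBEQ
2: · ADDPL
3: ✓ CMP  NZCV=0010
4: ✓ ADDGT  r1←0xb3
5: · ADDLS
6: ✓ ADDGT  r2←0xa7

VAL = 0xa7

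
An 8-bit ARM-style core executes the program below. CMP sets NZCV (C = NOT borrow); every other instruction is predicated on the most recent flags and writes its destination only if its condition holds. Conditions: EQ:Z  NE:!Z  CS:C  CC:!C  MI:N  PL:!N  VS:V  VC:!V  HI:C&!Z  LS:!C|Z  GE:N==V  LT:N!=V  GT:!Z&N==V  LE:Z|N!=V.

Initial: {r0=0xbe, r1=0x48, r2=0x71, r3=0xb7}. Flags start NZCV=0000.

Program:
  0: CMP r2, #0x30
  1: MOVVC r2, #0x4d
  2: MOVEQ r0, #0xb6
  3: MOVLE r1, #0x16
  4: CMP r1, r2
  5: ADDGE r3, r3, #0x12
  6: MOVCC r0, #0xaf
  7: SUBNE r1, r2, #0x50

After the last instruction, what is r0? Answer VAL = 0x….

VAL = 0xaf

0: ✓ CMP  NZCV=0010
1: ✓ MOVVC  r2←0x4d
2: · MOVEQ
3: · MOVLE
4: ✓ CMP  NZCV=1000
5: · ADDGE
6: ✓ MOVCC  r0←0xaf
7: ✓ SUBNE  r1←0xfd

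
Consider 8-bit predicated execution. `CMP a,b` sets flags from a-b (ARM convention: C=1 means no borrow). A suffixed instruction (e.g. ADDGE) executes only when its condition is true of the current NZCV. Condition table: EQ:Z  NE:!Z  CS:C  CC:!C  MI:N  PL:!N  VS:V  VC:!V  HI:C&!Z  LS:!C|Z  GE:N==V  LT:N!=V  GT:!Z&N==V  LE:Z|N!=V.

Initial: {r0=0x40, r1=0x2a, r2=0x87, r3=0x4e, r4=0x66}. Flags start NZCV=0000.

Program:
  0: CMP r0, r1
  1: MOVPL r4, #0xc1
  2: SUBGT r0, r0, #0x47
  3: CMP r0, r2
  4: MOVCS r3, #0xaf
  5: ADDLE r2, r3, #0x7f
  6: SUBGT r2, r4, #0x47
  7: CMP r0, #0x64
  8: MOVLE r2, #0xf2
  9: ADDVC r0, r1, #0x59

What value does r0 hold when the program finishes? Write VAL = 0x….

[0] flags=0010 → (cmp)
[1] flags=0010 PL?T → r4=0xc1
[2] flags=0010 GT?T → r0=0xf9
[3] flags=0010 → (cmp)
[4] flags=0010 CS?T → r3=0xaf
[5] flags=0010 LE?F → skip
[6] flags=0010 GT?T → r2=0x7a
[7] flags=1010 → (cmp)
[8] flags=1010 LE?T → r2=0xf2
[9] flags=1010 VC?T → r0=0x83

VAL = 0x83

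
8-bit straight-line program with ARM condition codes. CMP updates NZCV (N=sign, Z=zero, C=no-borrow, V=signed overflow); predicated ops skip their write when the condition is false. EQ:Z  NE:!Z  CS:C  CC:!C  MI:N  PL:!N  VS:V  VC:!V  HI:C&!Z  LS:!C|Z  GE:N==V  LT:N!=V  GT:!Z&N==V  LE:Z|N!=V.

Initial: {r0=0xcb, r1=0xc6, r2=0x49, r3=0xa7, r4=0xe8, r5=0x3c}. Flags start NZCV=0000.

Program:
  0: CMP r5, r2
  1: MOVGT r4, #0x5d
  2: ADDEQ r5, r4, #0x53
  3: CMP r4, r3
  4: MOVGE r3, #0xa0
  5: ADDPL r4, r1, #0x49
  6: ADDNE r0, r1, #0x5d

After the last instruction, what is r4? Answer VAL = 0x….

[0] flags=1000 → (cmp)
[1] flags=1000 GT?F → skip
[2] flags=1000 EQ?F → skip
[3] flags=0010 → (cmp)
[4] flags=0010 GE?T → r3=0xa0
[5] flags=0010 PL?T → r4=0x0f
[6] flags=0010 NE?T → r0=0x23

VAL = 0x0f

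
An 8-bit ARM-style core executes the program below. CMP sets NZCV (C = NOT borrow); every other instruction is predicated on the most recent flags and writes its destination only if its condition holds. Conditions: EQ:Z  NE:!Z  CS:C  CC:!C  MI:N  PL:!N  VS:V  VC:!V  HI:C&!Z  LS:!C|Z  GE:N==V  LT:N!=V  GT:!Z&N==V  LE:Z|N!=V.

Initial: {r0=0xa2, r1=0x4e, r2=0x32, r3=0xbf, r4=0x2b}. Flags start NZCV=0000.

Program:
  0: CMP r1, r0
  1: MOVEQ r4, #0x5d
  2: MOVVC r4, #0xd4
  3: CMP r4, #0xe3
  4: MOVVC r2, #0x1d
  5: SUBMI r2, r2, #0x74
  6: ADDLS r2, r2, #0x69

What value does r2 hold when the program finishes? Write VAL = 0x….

VAL = 0x86

0: ✓ CMP  NZCV=1001
1: · MOVEQ
2: · MOVVC
3: ✓ CMP  NZCV=0000
4: ✓ MOVVC  r2←0x1d
5: · SUBMI
6: ✓ ADDLS  r2←0x86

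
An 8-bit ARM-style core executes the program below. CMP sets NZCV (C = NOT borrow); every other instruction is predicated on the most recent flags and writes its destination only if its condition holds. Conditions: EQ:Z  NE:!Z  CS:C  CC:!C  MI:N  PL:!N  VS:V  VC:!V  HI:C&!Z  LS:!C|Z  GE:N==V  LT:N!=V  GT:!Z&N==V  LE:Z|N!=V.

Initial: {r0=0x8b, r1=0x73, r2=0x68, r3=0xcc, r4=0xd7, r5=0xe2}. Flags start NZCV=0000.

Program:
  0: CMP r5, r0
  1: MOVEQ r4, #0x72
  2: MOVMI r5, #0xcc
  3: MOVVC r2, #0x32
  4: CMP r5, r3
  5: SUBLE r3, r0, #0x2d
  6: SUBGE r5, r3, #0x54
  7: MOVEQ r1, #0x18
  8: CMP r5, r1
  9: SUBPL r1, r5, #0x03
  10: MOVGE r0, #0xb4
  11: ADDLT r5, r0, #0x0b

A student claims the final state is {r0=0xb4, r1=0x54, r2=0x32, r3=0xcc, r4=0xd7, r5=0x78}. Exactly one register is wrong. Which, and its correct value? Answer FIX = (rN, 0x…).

FIX = (r1, 0x75)

[0] flags=0010 → (cmp)
[1] flags=0010 EQ?F → skip
[2] flags=0010 MI?F → skip
[3] flags=0010 VC?T → r2=0x32
[4] flags=0010 → (cmp)
[5] flags=0010 LE?F → skip
[6] flags=0010 GE?T → r5=0x78
[7] flags=0010 EQ?F → skip
[8] flags=0010 → (cmp)
[9] flags=0010 PL?T → r1=0x75
[10] flags=0010 GE?T → r0=0xb4
[11] flags=0010 LT?F → skip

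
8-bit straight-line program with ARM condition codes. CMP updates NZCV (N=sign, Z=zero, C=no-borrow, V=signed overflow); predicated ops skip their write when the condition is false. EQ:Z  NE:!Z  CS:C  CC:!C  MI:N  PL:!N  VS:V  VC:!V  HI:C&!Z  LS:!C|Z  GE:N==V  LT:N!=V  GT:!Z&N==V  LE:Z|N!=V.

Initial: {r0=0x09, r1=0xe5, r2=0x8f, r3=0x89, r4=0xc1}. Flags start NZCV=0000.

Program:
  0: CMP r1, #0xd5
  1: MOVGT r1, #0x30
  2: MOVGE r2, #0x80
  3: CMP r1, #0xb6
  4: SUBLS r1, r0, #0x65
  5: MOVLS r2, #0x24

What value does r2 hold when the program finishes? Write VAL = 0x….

VAL = 0x24

[0] flags=0010 → (cmp)
[1] flags=0010 GT?T → r1=0x30
[2] flags=0010 GE?T → r2=0x80
[3] flags=0000 → (cmp)
[4] flags=0000 LS?T → r1=0xa4
[5] flags=0000 LS?T → r2=0x24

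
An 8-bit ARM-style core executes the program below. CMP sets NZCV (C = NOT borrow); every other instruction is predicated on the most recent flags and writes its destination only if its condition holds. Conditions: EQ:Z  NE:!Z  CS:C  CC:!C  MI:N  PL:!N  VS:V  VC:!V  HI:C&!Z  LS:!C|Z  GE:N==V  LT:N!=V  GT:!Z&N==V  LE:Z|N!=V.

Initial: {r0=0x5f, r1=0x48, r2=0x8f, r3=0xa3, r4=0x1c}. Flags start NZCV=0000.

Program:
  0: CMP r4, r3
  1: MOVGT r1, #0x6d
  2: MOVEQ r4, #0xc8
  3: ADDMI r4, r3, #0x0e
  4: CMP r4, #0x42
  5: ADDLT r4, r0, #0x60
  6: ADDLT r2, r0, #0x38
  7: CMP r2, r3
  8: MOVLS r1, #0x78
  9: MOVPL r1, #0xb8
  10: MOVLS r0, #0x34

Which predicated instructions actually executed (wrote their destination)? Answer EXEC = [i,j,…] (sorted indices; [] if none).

EXEC = [1,5,6,8,10]

[0] flags=0000 → (cmp)
[1] flags=0000 GT?T → r1=0x6d
[2] flags=0000 EQ?F → skip
[3] flags=0000 MI?F → skip
[4] flags=1000 → (cmp)
[5] flags=1000 LT?T → r4=0xbf
[6] flags=1000 LT?T → r2=0x97
[7] flags=1000 → (cmp)
[8] flags=1000 LS?T → r1=0x78
[9] flags=1000 PL?F → skip
[10] flags=1000 LS?T → r0=0x34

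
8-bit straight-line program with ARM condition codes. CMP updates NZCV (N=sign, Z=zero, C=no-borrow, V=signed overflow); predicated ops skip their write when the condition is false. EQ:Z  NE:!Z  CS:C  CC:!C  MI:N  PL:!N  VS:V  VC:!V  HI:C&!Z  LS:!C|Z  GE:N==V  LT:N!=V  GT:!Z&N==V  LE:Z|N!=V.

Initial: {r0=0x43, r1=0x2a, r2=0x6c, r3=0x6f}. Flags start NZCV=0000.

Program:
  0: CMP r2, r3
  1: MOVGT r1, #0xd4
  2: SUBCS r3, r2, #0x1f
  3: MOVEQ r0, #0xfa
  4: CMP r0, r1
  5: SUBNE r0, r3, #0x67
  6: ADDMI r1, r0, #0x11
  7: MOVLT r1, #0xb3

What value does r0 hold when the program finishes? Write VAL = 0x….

0: ✓ CMP  NZCV=1000
1: · MOVGT
2: · SUBCS
3: · MOVEQ
4: ✓ CMP  NZCV=0010
5: ✓ SUBNE  r0←0x08
6: · ADDMI
7: · MOVLT

VAL = 0x08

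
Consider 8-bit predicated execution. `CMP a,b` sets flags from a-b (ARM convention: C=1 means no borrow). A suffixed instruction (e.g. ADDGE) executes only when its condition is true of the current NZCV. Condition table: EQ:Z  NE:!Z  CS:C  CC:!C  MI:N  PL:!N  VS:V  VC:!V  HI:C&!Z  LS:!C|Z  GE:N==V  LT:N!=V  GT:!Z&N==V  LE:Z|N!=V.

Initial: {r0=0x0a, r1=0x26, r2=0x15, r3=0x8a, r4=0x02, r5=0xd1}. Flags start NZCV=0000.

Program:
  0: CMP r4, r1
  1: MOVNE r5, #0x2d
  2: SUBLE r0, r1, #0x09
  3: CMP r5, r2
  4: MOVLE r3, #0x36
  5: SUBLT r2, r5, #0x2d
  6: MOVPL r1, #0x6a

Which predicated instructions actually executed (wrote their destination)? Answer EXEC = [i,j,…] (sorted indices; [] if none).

[0] flags=1000 → (cmp)
[1] flags=1000 NE?T → r5=0x2d
[2] flags=1000 LE?T → r0=0x1d
[3] flags=0010 → (cmp)
[4] flags=0010 LE?F → skip
[5] flags=0010 LT?F → skip
[6] flags=0010 PL?T → r1=0x6a

EXEC = [1,2,6]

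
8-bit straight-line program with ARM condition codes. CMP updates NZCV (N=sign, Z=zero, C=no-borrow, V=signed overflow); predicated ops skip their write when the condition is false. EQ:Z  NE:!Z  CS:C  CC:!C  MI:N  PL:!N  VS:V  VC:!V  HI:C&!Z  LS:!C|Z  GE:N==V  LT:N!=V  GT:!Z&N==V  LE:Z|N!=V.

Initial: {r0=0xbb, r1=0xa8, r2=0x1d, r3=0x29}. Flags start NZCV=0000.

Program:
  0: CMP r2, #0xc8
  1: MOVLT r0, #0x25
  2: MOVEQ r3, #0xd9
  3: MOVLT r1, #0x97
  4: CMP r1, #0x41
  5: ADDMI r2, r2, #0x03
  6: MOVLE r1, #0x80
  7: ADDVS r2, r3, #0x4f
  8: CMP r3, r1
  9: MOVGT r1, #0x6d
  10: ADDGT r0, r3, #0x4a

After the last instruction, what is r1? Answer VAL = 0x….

0: ✓ CMP  NZCV=0000
1: · MOVLT
2: · MOVEQ
3: · MOVLT
4: ✓ CMP  NZCV=0011
5: · ADDMI
6: ✓ MOVLE  r1←0x80
7: ✓ ADDVS  r2←0x78
8: ✓ CMP  NZCV=1001
9: ✓ MOVGT  r1←0x6d
10: ✓ ADDGT  r0←0x73

VAL = 0x6d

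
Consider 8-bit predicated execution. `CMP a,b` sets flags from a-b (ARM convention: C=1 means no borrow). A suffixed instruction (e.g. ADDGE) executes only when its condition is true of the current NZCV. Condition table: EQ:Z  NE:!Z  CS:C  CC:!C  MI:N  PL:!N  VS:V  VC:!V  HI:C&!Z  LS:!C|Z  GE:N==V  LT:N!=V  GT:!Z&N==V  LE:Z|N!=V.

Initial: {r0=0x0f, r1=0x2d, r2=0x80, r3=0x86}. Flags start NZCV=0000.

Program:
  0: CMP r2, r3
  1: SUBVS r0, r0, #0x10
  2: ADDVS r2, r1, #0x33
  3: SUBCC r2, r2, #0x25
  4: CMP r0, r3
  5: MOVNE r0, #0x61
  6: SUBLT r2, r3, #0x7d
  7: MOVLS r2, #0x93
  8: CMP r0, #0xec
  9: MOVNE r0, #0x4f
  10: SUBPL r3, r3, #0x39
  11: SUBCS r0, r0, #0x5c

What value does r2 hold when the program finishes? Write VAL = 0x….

0: ✓ CMP  NZCV=1000
1: · SUBVS
2: · ADDVS
3: ✓ SUBCC  r2←0x5b
4: ✓ CMP  NZCV=1001
5: ✓ MOVNE  r0←0x61
6: · SUBLT
7: ✓ MOVLS  r2←0x93
8: ✓ CMP  NZCV=0000
9: ✓ MOVNE  r0←0x4f
10: ✓ SUBPL  r3←0x4d
11: · SUBCS

VAL = 0x93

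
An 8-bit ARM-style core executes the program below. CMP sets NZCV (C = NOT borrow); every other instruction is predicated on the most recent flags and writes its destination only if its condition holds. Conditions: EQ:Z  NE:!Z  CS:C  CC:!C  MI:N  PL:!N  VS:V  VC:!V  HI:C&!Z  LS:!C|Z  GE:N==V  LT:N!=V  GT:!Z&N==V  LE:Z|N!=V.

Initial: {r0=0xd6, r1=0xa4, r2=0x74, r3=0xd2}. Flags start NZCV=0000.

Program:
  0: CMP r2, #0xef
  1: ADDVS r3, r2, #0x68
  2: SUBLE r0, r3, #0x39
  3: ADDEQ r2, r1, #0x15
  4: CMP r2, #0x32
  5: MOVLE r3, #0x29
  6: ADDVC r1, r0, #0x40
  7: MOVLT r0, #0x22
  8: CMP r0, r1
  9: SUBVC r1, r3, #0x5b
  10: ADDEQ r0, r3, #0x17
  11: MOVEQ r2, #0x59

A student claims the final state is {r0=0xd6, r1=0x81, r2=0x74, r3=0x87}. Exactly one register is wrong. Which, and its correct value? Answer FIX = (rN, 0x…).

FIX = (r3, 0xdc)

[0] flags=1001 → (cmp)
[1] flags=1001 VS?T → r3=0xdc
[2] flags=1001 LE?F → skip
[3] flags=1001 EQ?F → skip
[4] flags=0010 → (cmp)
[5] flags=0010 LE?F → skip
[6] flags=0010 VC?T → r1=0x16
[7] flags=0010 LT?F → skip
[8] flags=1010 → (cmp)
[9] flags=1010 VC?T → r1=0x81
[10] flags=1010 EQ?F → skip
[11] flags=1010 EQ?F → skip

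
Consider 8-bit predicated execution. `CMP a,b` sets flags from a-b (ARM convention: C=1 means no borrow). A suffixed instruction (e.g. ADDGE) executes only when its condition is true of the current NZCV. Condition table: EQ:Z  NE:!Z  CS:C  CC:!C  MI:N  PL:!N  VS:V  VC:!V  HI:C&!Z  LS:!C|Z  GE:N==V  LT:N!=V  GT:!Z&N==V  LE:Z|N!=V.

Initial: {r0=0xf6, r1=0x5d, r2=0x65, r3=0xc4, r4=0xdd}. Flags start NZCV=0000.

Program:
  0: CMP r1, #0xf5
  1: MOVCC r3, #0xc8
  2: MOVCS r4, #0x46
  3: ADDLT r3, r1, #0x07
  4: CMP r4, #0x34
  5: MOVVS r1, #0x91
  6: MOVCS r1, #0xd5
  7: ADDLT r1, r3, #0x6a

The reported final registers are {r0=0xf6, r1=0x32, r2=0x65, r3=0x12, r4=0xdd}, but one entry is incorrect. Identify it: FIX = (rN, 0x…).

FIX = (r3, 0xc8)

0: ✓ CMP  NZCV=0000
1: ✓ MOVCC  r3←0xc8
2: · MOVCS
3: · ADDLT
4: ✓ CMP  NZCV=1010
5: · MOVVS
6: ✓ MOVCS  r1←0xd5
7: ✓ ADDLT  r1←0x32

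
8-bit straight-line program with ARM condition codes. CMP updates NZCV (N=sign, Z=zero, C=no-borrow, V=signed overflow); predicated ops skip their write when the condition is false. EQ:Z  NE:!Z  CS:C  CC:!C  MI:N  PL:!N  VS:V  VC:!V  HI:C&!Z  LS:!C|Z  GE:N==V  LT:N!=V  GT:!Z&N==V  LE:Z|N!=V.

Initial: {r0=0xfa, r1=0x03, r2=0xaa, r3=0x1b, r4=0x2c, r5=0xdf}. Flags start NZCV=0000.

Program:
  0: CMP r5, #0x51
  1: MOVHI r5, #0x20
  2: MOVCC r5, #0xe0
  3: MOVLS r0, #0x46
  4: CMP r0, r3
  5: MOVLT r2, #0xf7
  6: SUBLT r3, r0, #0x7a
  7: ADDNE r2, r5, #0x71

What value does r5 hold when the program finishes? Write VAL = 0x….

0: ✓ CMP  NZCV=1010
1: ✓ MOVHI  r5←0x20
2: · MOVCC
3: · MOVLS
4: ✓ CMP  NZCV=1010
5: ✓ MOVLT  r2←0xf7
6: ✓ SUBLT  r3←0x80
7: ✓ ADDNE  r2←0x91

VAL = 0x20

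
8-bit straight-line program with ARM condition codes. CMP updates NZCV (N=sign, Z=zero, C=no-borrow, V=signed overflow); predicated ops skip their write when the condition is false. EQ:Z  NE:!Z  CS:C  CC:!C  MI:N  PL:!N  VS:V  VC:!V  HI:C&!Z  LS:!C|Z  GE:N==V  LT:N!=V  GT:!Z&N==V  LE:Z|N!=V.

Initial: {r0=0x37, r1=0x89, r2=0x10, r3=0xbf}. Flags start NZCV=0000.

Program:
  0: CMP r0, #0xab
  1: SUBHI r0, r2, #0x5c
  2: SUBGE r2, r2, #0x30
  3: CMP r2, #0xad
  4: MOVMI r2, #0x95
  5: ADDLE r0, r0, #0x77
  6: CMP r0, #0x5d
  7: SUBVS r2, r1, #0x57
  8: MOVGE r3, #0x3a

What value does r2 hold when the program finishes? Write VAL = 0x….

0: ✓ CMP  NZCV=1001
1: · SUBHI
2: ✓ SUBGE  r2←0xe0
3: ✓ CMP  NZCV=0010
4: · MOVMI
5: · ADDLE
6: ✓ CMP  NZCV=1000
7: · SUBVS
8: · MOVGE

VAL = 0xe0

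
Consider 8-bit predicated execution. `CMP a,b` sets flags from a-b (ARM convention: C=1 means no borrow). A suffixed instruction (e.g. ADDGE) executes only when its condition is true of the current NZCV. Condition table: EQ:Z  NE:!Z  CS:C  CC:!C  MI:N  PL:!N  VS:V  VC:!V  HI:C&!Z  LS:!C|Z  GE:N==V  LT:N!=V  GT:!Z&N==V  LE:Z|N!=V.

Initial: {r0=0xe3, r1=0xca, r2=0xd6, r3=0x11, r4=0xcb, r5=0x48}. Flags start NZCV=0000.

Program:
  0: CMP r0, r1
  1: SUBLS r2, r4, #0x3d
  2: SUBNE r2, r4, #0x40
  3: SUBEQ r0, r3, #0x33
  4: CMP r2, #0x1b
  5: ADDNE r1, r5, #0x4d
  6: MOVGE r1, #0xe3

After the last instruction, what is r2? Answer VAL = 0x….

VAL = 0x8b

[0] flags=0010 → (cmp)
[1] flags=0010 LS?F → skip
[2] flags=0010 NE?T → r2=0x8b
[3] flags=0010 EQ?F → skip
[4] flags=0011 → (cmp)
[5] flags=0011 NE?T → r1=0x95
[6] flags=0011 GE?F → skip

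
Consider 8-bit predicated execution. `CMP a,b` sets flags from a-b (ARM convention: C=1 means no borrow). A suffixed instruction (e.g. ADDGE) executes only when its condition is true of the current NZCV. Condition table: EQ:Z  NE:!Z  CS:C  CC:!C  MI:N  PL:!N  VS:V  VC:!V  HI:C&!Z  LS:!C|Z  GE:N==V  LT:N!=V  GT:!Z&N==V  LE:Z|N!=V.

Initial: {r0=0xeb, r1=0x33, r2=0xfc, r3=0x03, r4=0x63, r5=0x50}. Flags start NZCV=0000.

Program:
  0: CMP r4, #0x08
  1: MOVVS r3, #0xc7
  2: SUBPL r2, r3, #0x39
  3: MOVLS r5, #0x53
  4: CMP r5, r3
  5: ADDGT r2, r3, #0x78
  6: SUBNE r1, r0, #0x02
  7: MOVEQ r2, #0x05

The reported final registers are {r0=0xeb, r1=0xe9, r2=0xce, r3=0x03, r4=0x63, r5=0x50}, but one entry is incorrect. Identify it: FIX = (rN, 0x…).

FIX = (r2, 0x7b)

0: ✓ CMP  NZCV=0010
1: · MOVVS
2: ✓ SUBPL  r2←0xca
3: · MOVLS
4: ✓ CMP  NZCV=0010
5: ✓ ADDGT  r2←0x7b
6: ✓ SUBNE  r1←0xe9
7: · MOVEQ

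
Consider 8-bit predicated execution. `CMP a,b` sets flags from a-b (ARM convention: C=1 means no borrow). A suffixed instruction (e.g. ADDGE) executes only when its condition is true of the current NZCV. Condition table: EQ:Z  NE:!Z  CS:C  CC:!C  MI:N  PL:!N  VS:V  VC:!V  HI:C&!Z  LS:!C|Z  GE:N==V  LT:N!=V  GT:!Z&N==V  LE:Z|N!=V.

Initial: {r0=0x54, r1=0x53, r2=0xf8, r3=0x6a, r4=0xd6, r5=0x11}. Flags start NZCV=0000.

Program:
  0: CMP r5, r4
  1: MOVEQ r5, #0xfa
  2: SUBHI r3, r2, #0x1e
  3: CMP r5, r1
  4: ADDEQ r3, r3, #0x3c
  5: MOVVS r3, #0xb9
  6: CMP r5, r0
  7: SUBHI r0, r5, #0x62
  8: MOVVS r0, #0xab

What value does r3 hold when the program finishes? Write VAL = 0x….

VAL = 0x6a

0: ✓ CMP  NZCV=0000
1: · MOVEQ
2: · SUBHI
3: ✓ CMP  NZCV=1000
4: · ADDEQ
5: · MOVVS
6: ✓ CMP  NZCV=1000
7: · SUBHI
8: · MOVVS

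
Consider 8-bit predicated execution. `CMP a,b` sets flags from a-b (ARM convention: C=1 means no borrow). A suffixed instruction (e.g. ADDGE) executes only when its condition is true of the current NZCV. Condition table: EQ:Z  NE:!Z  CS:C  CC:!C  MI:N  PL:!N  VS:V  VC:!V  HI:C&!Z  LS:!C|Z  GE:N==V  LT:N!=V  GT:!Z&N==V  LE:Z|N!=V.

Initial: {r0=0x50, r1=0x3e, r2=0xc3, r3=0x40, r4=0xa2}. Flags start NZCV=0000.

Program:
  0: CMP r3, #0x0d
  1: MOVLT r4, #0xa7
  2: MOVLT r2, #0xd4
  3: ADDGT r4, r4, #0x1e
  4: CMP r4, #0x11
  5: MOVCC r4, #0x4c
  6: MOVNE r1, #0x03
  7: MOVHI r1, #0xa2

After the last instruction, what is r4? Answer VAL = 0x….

VAL = 0xc0

0: ✓ CMP  NZCV=0010
1: · MOVLT
2: · MOVLT
3: ✓ ADDGT  r4←0xc0
4: ✓ CMP  NZCV=1010
5: · MOVCC
6: ✓ MOVNE  r1←0x03
7: ✓ MOVHI  r1←0xa2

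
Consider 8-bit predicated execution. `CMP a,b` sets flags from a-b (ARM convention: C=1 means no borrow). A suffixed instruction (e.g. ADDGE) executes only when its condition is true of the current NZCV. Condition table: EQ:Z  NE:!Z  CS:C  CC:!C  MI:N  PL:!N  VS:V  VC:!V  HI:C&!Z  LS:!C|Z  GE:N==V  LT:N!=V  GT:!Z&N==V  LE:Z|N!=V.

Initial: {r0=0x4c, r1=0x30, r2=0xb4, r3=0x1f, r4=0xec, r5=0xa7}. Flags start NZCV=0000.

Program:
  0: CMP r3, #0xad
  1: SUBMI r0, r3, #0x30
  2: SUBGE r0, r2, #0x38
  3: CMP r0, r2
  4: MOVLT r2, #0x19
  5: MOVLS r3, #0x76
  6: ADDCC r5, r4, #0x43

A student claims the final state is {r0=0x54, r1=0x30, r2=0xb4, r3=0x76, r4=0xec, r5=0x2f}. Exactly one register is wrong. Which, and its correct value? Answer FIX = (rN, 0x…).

0: ✓ CMP  NZCV=0000
1: · SUBMI
2: ✓ SUBGE  r0←0x7c
3: ✓ CMP  NZCV=1001
4: · MOVLT
5: ✓ MOVLS  r3←0x76
6: ✓ ADDCC  r5←0x2f

FIX = (r0, 0x7c)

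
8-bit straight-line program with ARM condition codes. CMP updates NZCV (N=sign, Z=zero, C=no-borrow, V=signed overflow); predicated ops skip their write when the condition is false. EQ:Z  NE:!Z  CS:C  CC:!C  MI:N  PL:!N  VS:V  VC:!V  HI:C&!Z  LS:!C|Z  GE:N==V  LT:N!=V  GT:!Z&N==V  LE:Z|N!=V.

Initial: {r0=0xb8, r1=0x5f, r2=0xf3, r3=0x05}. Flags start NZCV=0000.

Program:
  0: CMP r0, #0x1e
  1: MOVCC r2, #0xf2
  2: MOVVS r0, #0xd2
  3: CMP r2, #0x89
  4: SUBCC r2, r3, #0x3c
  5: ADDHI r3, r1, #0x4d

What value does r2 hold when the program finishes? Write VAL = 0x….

VAL = 0xf3

0: ✓ CMP  NZCV=1010
1: · MOVCC
2: · MOVVS
3: ✓ CMP  NZCV=0010
4: · SUBCC
5: ✓ ADDHI  r3←0xac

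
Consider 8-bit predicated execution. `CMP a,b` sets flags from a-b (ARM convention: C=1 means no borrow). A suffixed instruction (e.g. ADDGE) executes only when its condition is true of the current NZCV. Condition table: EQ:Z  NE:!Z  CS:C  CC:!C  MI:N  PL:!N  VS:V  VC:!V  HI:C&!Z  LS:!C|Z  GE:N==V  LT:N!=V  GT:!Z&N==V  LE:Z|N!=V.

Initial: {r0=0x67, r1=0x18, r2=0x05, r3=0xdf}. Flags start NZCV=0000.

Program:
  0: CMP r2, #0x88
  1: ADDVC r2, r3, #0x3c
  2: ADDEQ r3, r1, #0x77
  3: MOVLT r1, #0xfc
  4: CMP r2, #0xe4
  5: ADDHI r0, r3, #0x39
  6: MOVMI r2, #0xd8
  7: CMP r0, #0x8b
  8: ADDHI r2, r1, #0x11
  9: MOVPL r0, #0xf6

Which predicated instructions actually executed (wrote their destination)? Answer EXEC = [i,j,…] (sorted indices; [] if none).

EXEC = [1]

[0] flags=0000 → (cmp)
[1] flags=0000 VC?T → r2=0x1b
[2] flags=0000 EQ?F → skip
[3] flags=0000 LT?F → skip
[4] flags=0000 → (cmp)
[5] flags=0000 HI?F → skip
[6] flags=0000 MI?F → skip
[7] flags=1001 → (cmp)
[8] flags=1001 HI?F → skip
[9] flags=1001 PL?F → skip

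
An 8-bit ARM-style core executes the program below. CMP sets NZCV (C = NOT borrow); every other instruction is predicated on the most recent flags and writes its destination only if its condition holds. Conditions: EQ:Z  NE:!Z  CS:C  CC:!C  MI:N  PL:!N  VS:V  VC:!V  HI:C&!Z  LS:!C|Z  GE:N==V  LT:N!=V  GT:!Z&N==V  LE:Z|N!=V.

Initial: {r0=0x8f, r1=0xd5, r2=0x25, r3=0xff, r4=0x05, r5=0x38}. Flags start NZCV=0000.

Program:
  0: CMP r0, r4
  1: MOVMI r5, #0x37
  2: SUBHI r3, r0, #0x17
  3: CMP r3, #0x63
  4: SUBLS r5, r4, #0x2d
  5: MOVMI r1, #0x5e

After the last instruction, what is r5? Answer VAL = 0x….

VAL = 0x37

[0] flags=1010 → (cmp)
[1] flags=1010 MI?T → r5=0x37
[2] flags=1010 HI?T → r3=0x78
[3] flags=0010 → (cmp)
[4] flags=0010 LS?F → skip
[5] flags=0010 MI?F → skip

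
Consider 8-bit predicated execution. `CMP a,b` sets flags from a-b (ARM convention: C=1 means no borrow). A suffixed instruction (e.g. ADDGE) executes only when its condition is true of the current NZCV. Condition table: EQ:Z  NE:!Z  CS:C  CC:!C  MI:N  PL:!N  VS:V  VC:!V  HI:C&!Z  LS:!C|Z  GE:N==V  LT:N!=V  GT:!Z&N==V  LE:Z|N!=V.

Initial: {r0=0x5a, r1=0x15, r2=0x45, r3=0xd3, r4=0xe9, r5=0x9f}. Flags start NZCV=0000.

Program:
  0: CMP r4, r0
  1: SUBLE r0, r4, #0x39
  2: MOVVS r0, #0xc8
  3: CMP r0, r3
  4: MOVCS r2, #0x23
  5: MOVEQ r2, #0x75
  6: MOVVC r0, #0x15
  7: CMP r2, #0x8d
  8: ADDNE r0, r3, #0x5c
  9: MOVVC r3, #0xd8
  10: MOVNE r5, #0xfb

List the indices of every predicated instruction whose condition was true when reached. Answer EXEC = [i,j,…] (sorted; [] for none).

EXEC = [1,6,8,10]

0: ✓ CMP  NZCV=1010
1: ✓ SUBLE  r0←0xb0
2: · MOVVS
3: ✓ CMP  NZCV=1000
4: · MOVCS
5: · MOVEQ
6: ✓ MOVVC  r0←0x15
7: ✓ CMP  NZCV=1001
8: ✓ ADDNE  r0←0x2f
9: · MOVVC
10: ✓ MOVNE  r5←0xfb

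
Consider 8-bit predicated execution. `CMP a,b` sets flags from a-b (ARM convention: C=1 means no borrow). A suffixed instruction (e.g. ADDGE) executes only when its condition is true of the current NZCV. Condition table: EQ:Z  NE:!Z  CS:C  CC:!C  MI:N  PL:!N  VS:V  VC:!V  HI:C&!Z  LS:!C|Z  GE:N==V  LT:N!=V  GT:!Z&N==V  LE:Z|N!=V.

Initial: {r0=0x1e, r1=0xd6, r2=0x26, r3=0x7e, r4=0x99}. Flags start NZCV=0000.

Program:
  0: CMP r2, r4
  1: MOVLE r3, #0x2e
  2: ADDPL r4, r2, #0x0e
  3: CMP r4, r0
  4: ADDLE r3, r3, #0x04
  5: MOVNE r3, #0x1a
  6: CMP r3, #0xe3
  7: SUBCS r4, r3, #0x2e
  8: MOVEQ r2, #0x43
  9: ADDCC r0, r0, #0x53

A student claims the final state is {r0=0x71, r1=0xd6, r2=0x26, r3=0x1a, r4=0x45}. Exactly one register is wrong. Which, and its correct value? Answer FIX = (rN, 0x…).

FIX = (r4, 0x99)

0: ✓ CMP  NZCV=1001
1: · MOVLE
2: · ADDPL
3: ✓ CMP  NZCV=0011
4: ✓ ADDLE  r3←0x82
5: ✓ MOVNE  r3←0x1a
6: ✓ CMP  NZCV=0000
7: · SUBCS
8: · MOVEQ
9: ✓ ADDCC  r0←0x71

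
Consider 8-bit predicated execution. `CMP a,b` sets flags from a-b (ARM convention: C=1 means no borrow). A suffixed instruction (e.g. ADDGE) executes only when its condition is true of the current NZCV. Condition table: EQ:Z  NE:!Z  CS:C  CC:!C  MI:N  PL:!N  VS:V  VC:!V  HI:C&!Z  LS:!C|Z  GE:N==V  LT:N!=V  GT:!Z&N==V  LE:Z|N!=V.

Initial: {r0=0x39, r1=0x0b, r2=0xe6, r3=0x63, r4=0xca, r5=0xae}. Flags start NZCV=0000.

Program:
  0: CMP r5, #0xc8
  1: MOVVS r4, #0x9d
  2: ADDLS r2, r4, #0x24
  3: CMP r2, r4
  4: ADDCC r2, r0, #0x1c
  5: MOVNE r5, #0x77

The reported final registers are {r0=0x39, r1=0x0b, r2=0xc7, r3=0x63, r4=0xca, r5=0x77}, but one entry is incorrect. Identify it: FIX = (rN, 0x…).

FIX = (r2, 0xee)

[0] flags=1000 → (cmp)
[1] flags=1000 VS?F → skip
[2] flags=1000 LS?T → r2=0xee
[3] flags=0010 → (cmp)
[4] flags=0010 CC?F → skip
[5] flags=0010 NE?T → r5=0x77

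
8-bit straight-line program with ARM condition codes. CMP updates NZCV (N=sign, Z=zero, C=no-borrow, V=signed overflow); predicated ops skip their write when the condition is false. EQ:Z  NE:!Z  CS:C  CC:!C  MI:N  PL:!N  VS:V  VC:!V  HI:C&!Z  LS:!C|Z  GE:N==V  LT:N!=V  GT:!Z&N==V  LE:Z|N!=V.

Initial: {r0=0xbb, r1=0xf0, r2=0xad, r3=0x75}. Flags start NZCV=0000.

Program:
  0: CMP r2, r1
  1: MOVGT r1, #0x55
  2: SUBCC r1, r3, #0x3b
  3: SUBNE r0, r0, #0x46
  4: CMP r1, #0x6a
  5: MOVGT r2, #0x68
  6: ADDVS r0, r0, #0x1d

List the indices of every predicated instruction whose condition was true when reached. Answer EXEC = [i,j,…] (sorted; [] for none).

[0] flags=1000 → (cmp)
[1] flags=1000 GT?F → skip
[2] flags=1000 CC?T → r1=0x3a
[3] flags=1000 NE?T → r0=0x75
[4] flags=1000 → (cmp)
[5] flags=1000 GT?F → skip
[6] flags=1000 VS?F → skip

EXEC = [2,3]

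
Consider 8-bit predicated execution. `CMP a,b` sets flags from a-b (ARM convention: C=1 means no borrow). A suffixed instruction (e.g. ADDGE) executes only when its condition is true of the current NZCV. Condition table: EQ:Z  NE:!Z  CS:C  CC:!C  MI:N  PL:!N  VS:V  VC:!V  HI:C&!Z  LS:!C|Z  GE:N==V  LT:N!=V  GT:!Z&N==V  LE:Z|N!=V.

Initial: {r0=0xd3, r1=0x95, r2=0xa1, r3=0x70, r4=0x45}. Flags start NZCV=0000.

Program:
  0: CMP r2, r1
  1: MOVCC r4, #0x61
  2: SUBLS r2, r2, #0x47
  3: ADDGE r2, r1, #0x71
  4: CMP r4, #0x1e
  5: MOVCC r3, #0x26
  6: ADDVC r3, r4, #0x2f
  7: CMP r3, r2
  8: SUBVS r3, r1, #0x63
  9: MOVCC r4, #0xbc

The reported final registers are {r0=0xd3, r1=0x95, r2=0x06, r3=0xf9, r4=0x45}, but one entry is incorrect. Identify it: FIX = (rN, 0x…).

FIX = (r3, 0x74)

0: ✓ CMP  NZCV=0010
1: · MOVCC
2: · SUBLS
3: ✓ ADDGE  r2←0x06
4: ✓ CMP  NZCV=0010
5: · MOVCC
6: ✓ ADDVC  r3←0x74
7: ✓ CMP  NZCV=0010
8: · SUBVS
9: · MOVCC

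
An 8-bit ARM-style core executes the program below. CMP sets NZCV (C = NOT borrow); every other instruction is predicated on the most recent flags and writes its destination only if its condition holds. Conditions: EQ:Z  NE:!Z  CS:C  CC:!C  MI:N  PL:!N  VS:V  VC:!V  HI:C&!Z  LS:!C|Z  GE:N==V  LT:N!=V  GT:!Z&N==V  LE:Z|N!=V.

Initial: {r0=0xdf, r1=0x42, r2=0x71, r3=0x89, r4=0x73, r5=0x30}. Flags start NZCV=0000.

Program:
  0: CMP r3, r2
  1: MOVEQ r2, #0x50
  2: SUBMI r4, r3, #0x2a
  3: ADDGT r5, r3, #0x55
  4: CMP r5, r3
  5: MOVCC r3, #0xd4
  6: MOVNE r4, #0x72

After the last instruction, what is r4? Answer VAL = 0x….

[0] flags=0011 → (cmp)
[1] flags=0011 EQ?F → skip
[2] flags=0011 MI?F → skip
[3] flags=0011 GT?F → skip
[4] flags=1001 → (cmp)
[5] flags=1001 CC?T → r3=0xd4
[6] flags=1001 NE?T → r4=0x72

VAL = 0x72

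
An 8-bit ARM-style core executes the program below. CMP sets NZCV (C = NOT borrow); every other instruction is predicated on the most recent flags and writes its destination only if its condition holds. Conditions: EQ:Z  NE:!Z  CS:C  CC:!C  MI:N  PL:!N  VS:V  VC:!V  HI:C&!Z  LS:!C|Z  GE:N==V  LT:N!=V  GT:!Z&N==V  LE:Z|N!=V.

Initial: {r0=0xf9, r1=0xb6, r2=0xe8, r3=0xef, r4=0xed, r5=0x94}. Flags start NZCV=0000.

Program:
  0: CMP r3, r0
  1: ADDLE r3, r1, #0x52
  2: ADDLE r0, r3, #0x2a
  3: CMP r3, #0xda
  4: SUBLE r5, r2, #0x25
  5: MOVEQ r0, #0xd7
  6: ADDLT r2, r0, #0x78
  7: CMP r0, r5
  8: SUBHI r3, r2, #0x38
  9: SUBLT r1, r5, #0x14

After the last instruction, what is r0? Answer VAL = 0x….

VAL = 0x32

[0] flags=1000 → (cmp)
[1] flags=1000 LE?T → r3=0x08
[2] flags=1000 LE?T → r0=0x32
[3] flags=0000 → (cmp)
[4] flags=0000 LE?F → skip
[5] flags=0000 EQ?F → skip
[6] flags=0000 LT?F → skip
[7] flags=1001 → (cmp)
[8] flags=1001 HI?F → skip
[9] flags=1001 LT?F → skip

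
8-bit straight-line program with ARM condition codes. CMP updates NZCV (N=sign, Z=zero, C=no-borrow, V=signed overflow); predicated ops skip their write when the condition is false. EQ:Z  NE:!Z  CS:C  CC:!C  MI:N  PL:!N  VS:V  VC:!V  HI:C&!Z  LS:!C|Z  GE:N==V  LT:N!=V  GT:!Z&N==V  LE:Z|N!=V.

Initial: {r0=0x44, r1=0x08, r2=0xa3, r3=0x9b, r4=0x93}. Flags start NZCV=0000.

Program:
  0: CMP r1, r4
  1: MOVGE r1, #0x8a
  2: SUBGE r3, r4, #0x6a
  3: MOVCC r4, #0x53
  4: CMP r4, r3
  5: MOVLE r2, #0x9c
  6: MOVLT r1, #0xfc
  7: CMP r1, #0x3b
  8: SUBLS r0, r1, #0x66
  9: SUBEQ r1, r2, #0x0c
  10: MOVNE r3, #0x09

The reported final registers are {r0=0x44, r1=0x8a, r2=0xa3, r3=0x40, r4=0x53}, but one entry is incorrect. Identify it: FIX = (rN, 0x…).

FIX = (r3, 0x09)

0: ✓ CMP  NZCV=0000
1: ✓ MOVGE  r1←0x8a
2: ✓ SUBGE  r3←0x29
3: ✓ MOVCC  r4←0x53
4: ✓ CMP  NZCV=0010
5: · MOVLE
6: · MOVLT
7: ✓ CMP  NZCV=0011
8: · SUBLS
9: · SUBEQ
10: ✓ MOVNE  r3←0x09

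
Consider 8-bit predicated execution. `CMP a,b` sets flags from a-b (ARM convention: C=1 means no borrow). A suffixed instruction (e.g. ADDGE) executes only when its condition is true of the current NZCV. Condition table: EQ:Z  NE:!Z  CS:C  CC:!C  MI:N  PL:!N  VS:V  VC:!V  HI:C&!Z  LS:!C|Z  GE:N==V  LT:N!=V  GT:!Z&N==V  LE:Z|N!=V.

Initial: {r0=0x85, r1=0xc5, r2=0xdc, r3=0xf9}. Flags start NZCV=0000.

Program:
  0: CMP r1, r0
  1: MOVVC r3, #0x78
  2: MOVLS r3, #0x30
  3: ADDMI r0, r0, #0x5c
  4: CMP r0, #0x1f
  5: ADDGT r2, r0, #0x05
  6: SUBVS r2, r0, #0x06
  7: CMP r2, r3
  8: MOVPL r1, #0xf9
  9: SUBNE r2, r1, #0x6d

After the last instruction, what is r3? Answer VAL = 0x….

VAL = 0x78

0: ✓ CMP  NZCV=0010
1: ✓ MOVVC  r3←0x78
2: · MOVLS
3: · ADDMI
4: ✓ CMP  NZCV=0011
5: · ADDGT
6: ✓ SUBVS  r2←0x7f
7: ✓ CMP  NZCV=0010
8: ✓ MOVPL  r1←0xf9
9: ✓ SUBNE  r2←0x8c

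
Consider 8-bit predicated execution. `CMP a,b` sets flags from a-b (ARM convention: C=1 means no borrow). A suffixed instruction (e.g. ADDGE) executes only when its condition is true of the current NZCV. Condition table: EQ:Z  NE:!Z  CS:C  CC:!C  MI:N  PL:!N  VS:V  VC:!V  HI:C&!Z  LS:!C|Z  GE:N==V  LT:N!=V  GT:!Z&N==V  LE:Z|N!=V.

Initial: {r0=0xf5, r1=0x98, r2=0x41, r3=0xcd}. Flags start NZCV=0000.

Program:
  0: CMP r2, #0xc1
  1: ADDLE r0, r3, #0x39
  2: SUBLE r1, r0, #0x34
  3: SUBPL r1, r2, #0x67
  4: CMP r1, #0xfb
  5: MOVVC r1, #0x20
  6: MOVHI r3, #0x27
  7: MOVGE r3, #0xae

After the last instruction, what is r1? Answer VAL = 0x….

VAL = 0x20

0: ✓ CMP  NZCV=1001
1: · ADDLE
2: · SUBLE
3: · SUBPL
4: ✓ CMP  NZCV=1000
5: ✓ MOVVC  r1←0x20
6: · MOVHI
7: · MOVGE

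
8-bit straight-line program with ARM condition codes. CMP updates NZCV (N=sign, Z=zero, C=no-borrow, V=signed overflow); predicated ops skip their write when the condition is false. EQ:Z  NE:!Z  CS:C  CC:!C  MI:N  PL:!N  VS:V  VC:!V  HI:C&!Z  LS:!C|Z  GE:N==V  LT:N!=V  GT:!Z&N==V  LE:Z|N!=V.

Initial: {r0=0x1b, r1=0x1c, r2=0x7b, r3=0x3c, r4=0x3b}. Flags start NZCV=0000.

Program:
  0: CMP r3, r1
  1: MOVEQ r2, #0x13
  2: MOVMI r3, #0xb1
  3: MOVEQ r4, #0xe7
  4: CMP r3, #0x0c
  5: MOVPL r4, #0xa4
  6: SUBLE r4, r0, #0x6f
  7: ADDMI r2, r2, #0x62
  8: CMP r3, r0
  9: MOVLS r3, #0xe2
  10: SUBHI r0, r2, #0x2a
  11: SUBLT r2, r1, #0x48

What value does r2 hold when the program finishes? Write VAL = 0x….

VAL = 0x7b

0: ✓ CMP  NZCV=0010
1: · MOVEQ
2: · MOVMI
3: · MOVEQ
4: ✓ CMP  NZCV=0010
5: ✓ MOVPL  r4←0xa4
6: · SUBLE
7: · ADDMI
8: ✓ CMP  NZCV=0010
9: · MOVLS
10: ✓ SUBHI  r0←0x51
11: · SUBLT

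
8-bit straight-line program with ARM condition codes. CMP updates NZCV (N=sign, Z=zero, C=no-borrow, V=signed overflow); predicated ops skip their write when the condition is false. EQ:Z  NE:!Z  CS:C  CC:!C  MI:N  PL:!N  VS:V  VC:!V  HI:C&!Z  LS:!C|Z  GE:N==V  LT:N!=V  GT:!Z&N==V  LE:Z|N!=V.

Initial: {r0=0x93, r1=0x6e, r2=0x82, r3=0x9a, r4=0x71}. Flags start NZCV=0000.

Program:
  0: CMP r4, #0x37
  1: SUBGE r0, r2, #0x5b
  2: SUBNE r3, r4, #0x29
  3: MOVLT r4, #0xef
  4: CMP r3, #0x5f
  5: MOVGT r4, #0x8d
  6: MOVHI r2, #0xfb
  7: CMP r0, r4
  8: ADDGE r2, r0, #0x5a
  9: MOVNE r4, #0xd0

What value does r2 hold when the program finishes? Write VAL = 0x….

0: ✓ CMP  NZCV=0010
1: ✓ SUBGE  r0←0x27
2: ✓ SUBNE  r3←0x48
3: · MOVLT
4: ✓ CMP  NZCV=1000
5: · MOVGT
6: · MOVHI
7: ✓ CMP  NZCV=1000
8: · ADDGE
9: ✓ MOVNE  r4←0xd0

VAL = 0x82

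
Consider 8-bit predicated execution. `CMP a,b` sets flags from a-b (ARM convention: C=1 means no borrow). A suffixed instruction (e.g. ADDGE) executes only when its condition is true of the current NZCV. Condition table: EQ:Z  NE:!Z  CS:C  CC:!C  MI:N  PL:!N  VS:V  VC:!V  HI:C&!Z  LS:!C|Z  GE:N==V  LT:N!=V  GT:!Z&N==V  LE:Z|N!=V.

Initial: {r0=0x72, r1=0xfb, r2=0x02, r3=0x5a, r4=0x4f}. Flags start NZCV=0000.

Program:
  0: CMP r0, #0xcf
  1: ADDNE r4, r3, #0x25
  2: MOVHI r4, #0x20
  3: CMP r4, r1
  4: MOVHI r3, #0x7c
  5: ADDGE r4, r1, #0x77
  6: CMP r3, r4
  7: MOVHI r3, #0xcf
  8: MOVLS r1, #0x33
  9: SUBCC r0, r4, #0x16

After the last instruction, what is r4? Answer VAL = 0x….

[0] flags=1001 → (cmp)
[1] flags=1001 NE?T → r4=0x7f
[2] flags=1001 HI?F → skip
[3] flags=1001 → (cmp)
[4] flags=1001 HI?F → skip
[5] flags=1001 GE?T → r4=0x72
[6] flags=1000 → (cmp)
[7] flags=1000 HI?F → skip
[8] flags=1000 LS?T → r1=0x33
[9] flags=1000 CC?T → r0=0x5c

VAL = 0x72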